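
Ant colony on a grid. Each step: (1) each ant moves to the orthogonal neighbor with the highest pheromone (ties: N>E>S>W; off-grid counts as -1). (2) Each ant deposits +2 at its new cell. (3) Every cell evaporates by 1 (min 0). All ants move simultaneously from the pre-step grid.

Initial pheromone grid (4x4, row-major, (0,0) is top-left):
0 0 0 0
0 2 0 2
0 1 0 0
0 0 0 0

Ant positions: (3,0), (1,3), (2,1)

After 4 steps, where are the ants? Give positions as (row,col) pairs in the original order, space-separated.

Step 1: ant0:(3,0)->N->(2,0) | ant1:(1,3)->N->(0,3) | ant2:(2,1)->N->(1,1)
  grid max=3 at (1,1)
Step 2: ant0:(2,0)->N->(1,0) | ant1:(0,3)->S->(1,3) | ant2:(1,1)->N->(0,1)
  grid max=2 at (1,1)
Step 3: ant0:(1,0)->E->(1,1) | ant1:(1,3)->N->(0,3) | ant2:(0,1)->S->(1,1)
  grid max=5 at (1,1)
Step 4: ant0:(1,1)->N->(0,1) | ant1:(0,3)->S->(1,3) | ant2:(1,1)->N->(0,1)
  grid max=4 at (1,1)

(0,1) (1,3) (0,1)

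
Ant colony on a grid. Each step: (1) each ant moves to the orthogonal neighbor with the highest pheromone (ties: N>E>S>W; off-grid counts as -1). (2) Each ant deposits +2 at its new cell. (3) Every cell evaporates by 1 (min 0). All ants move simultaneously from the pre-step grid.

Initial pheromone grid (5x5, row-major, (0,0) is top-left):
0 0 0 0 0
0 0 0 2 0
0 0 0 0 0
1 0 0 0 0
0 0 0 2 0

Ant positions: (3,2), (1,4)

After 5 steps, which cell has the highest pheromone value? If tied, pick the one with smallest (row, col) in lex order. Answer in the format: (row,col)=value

Answer: (1,3)=7

Derivation:
Step 1: ant0:(3,2)->N->(2,2) | ant1:(1,4)->W->(1,3)
  grid max=3 at (1,3)
Step 2: ant0:(2,2)->N->(1,2) | ant1:(1,3)->N->(0,3)
  grid max=2 at (1,3)
Step 3: ant0:(1,2)->E->(1,3) | ant1:(0,3)->S->(1,3)
  grid max=5 at (1,3)
Step 4: ant0:(1,3)->N->(0,3) | ant1:(1,3)->N->(0,3)
  grid max=4 at (1,3)
Step 5: ant0:(0,3)->S->(1,3) | ant1:(0,3)->S->(1,3)
  grid max=7 at (1,3)
Final grid:
  0 0 0 2 0
  0 0 0 7 0
  0 0 0 0 0
  0 0 0 0 0
  0 0 0 0 0
Max pheromone 7 at (1,3)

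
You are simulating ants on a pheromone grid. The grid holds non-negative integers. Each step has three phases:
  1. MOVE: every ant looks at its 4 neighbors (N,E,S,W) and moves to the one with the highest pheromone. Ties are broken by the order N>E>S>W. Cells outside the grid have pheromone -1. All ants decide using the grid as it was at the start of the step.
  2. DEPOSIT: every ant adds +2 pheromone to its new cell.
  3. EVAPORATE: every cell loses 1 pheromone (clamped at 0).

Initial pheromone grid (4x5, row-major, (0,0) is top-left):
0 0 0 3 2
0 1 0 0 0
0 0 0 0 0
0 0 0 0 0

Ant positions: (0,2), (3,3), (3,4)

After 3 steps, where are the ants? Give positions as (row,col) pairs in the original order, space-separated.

Step 1: ant0:(0,2)->E->(0,3) | ant1:(3,3)->N->(2,3) | ant2:(3,4)->N->(2,4)
  grid max=4 at (0,3)
Step 2: ant0:(0,3)->E->(0,4) | ant1:(2,3)->E->(2,4) | ant2:(2,4)->W->(2,3)
  grid max=3 at (0,3)
Step 3: ant0:(0,4)->W->(0,3) | ant1:(2,4)->W->(2,3) | ant2:(2,3)->E->(2,4)
  grid max=4 at (0,3)

(0,3) (2,3) (2,4)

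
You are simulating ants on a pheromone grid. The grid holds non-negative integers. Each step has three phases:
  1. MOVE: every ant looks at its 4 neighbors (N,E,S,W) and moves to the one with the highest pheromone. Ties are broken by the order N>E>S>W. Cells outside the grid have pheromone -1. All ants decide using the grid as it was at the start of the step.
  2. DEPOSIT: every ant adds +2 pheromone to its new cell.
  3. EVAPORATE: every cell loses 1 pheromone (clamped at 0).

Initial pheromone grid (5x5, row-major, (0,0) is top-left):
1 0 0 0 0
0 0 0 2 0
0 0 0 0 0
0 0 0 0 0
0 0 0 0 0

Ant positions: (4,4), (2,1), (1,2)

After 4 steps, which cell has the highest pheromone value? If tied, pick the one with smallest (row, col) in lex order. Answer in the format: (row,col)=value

Answer: (1,3)=4

Derivation:
Step 1: ant0:(4,4)->N->(3,4) | ant1:(2,1)->N->(1,1) | ant2:(1,2)->E->(1,3)
  grid max=3 at (1,3)
Step 2: ant0:(3,4)->N->(2,4) | ant1:(1,1)->N->(0,1) | ant2:(1,3)->N->(0,3)
  grid max=2 at (1,3)
Step 3: ant0:(2,4)->N->(1,4) | ant1:(0,1)->E->(0,2) | ant2:(0,3)->S->(1,3)
  grid max=3 at (1,3)
Step 4: ant0:(1,4)->W->(1,3) | ant1:(0,2)->E->(0,3) | ant2:(1,3)->E->(1,4)
  grid max=4 at (1,3)
Final grid:
  0 0 0 1 0
  0 0 0 4 2
  0 0 0 0 0
  0 0 0 0 0
  0 0 0 0 0
Max pheromone 4 at (1,3)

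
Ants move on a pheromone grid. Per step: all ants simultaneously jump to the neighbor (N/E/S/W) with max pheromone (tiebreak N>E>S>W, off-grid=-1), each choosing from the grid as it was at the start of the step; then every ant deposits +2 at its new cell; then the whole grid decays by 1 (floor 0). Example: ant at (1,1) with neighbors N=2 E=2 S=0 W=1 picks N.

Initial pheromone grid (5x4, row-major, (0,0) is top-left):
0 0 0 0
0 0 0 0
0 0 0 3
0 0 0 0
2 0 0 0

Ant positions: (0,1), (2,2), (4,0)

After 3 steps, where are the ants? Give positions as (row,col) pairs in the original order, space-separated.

Step 1: ant0:(0,1)->E->(0,2) | ant1:(2,2)->E->(2,3) | ant2:(4,0)->N->(3,0)
  grid max=4 at (2,3)
Step 2: ant0:(0,2)->E->(0,3) | ant1:(2,3)->N->(1,3) | ant2:(3,0)->S->(4,0)
  grid max=3 at (2,3)
Step 3: ant0:(0,3)->S->(1,3) | ant1:(1,3)->S->(2,3) | ant2:(4,0)->N->(3,0)
  grid max=4 at (2,3)

(1,3) (2,3) (3,0)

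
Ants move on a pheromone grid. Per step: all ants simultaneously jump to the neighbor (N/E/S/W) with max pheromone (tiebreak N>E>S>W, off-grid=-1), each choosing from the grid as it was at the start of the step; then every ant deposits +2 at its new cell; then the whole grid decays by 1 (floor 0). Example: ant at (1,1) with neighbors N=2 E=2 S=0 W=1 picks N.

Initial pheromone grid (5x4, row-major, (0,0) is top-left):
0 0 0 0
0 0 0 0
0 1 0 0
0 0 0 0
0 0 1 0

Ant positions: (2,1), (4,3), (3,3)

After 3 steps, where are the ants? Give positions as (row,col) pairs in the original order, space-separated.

Step 1: ant0:(2,1)->N->(1,1) | ant1:(4,3)->W->(4,2) | ant2:(3,3)->N->(2,3)
  grid max=2 at (4,2)
Step 2: ant0:(1,1)->N->(0,1) | ant1:(4,2)->N->(3,2) | ant2:(2,3)->N->(1,3)
  grid max=1 at (0,1)
Step 3: ant0:(0,1)->E->(0,2) | ant1:(3,2)->S->(4,2) | ant2:(1,3)->N->(0,3)
  grid max=2 at (4,2)

(0,2) (4,2) (0,3)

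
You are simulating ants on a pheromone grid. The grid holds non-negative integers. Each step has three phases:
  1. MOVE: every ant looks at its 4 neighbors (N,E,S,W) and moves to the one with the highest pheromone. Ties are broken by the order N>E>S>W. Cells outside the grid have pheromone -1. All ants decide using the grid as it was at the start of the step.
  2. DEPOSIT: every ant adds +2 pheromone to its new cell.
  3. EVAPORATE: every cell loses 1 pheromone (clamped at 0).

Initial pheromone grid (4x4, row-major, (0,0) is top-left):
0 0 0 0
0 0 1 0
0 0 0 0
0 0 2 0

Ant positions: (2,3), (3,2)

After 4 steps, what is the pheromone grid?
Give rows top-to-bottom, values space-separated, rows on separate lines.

After step 1: ants at (1,3),(2,2)
  0 0 0 0
  0 0 0 1
  0 0 1 0
  0 0 1 0
After step 2: ants at (0,3),(3,2)
  0 0 0 1
  0 0 0 0
  0 0 0 0
  0 0 2 0
After step 3: ants at (1,3),(2,2)
  0 0 0 0
  0 0 0 1
  0 0 1 0
  0 0 1 0
After step 4: ants at (0,3),(3,2)
  0 0 0 1
  0 0 0 0
  0 0 0 0
  0 0 2 0

0 0 0 1
0 0 0 0
0 0 0 0
0 0 2 0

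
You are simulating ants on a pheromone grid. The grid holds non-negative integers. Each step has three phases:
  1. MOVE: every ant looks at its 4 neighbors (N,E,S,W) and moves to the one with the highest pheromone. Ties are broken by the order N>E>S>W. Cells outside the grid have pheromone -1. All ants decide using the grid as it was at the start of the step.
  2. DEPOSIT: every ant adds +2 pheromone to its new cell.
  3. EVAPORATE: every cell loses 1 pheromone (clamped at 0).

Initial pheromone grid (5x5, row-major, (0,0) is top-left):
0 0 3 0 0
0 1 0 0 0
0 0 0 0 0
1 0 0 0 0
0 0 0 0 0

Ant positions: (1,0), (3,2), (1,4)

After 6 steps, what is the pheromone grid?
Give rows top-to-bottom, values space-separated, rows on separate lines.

After step 1: ants at (1,1),(2,2),(0,4)
  0 0 2 0 1
  0 2 0 0 0
  0 0 1 0 0
  0 0 0 0 0
  0 0 0 0 0
After step 2: ants at (0,1),(1,2),(1,4)
  0 1 1 0 0
  0 1 1 0 1
  0 0 0 0 0
  0 0 0 0 0
  0 0 0 0 0
After step 3: ants at (0,2),(0,2),(0,4)
  0 0 4 0 1
  0 0 0 0 0
  0 0 0 0 0
  0 0 0 0 0
  0 0 0 0 0
After step 4: ants at (0,3),(0,3),(1,4)
  0 0 3 3 0
  0 0 0 0 1
  0 0 0 0 0
  0 0 0 0 0
  0 0 0 0 0
After step 5: ants at (0,2),(0,2),(0,4)
  0 0 6 2 1
  0 0 0 0 0
  0 0 0 0 0
  0 0 0 0 0
  0 0 0 0 0
After step 6: ants at (0,3),(0,3),(0,3)
  0 0 5 7 0
  0 0 0 0 0
  0 0 0 0 0
  0 0 0 0 0
  0 0 0 0 0

0 0 5 7 0
0 0 0 0 0
0 0 0 0 0
0 0 0 0 0
0 0 0 0 0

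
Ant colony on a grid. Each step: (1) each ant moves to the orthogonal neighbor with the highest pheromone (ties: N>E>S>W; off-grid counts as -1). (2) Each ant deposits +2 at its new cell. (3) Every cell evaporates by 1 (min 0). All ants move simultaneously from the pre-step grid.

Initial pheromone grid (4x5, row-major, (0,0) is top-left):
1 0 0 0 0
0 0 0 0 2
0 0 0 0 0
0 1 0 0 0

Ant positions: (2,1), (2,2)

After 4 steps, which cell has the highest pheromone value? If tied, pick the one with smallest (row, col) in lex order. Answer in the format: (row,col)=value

Answer: (0,4)=1

Derivation:
Step 1: ant0:(2,1)->S->(3,1) | ant1:(2,2)->N->(1,2)
  grid max=2 at (3,1)
Step 2: ant0:(3,1)->N->(2,1) | ant1:(1,2)->N->(0,2)
  grid max=1 at (0,2)
Step 3: ant0:(2,1)->S->(3,1) | ant1:(0,2)->E->(0,3)
  grid max=2 at (3,1)
Step 4: ant0:(3,1)->N->(2,1) | ant1:(0,3)->E->(0,4)
  grid max=1 at (0,4)
Final grid:
  0 0 0 0 1
  0 0 0 0 0
  0 1 0 0 0
  0 1 0 0 0
Max pheromone 1 at (0,4)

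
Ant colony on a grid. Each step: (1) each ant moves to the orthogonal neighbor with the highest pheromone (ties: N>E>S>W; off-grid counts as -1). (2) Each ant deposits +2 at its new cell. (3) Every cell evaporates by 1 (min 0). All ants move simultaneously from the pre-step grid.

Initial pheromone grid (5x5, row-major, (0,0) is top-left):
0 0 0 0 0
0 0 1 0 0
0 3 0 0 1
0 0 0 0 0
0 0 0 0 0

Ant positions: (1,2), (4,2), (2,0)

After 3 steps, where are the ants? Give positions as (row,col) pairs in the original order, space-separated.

Step 1: ant0:(1,2)->N->(0,2) | ant1:(4,2)->N->(3,2) | ant2:(2,0)->E->(2,1)
  grid max=4 at (2,1)
Step 2: ant0:(0,2)->E->(0,3) | ant1:(3,2)->N->(2,2) | ant2:(2,1)->N->(1,1)
  grid max=3 at (2,1)
Step 3: ant0:(0,3)->E->(0,4) | ant1:(2,2)->W->(2,1) | ant2:(1,1)->S->(2,1)
  grid max=6 at (2,1)

(0,4) (2,1) (2,1)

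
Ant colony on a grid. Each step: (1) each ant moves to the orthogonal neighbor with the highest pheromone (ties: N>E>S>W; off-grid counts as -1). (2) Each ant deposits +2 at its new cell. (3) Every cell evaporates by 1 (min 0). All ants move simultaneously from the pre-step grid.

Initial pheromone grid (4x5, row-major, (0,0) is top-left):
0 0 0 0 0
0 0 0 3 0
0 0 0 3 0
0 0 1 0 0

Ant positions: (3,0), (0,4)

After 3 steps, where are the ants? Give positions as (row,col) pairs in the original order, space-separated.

Step 1: ant0:(3,0)->N->(2,0) | ant1:(0,4)->S->(1,4)
  grid max=2 at (1,3)
Step 2: ant0:(2,0)->N->(1,0) | ant1:(1,4)->W->(1,3)
  grid max=3 at (1,3)
Step 3: ant0:(1,0)->N->(0,0) | ant1:(1,3)->S->(2,3)
  grid max=2 at (1,3)

(0,0) (2,3)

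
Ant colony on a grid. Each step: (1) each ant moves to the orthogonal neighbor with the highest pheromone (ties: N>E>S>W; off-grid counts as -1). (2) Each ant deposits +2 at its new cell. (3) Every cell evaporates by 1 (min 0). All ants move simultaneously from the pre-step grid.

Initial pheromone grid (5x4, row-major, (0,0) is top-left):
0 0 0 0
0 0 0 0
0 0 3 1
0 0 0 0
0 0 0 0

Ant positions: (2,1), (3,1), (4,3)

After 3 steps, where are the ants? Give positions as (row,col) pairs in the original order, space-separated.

Step 1: ant0:(2,1)->E->(2,2) | ant1:(3,1)->N->(2,1) | ant2:(4,3)->N->(3,3)
  grid max=4 at (2,2)
Step 2: ant0:(2,2)->W->(2,1) | ant1:(2,1)->E->(2,2) | ant2:(3,3)->N->(2,3)
  grid max=5 at (2,2)
Step 3: ant0:(2,1)->E->(2,2) | ant1:(2,2)->W->(2,1) | ant2:(2,3)->W->(2,2)
  grid max=8 at (2,2)

(2,2) (2,1) (2,2)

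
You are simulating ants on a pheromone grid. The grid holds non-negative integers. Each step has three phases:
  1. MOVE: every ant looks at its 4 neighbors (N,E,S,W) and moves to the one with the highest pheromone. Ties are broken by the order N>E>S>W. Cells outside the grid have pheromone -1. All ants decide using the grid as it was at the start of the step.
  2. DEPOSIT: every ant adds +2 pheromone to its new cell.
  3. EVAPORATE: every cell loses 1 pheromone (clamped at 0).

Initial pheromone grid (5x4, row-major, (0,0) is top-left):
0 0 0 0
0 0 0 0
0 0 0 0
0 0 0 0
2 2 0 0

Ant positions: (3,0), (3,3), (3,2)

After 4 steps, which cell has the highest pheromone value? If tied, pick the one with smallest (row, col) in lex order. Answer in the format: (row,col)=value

Answer: (2,2)=4

Derivation:
Step 1: ant0:(3,0)->S->(4,0) | ant1:(3,3)->N->(2,3) | ant2:(3,2)->N->(2,2)
  grid max=3 at (4,0)
Step 2: ant0:(4,0)->E->(4,1) | ant1:(2,3)->W->(2,2) | ant2:(2,2)->E->(2,3)
  grid max=2 at (2,2)
Step 3: ant0:(4,1)->W->(4,0) | ant1:(2,2)->E->(2,3) | ant2:(2,3)->W->(2,2)
  grid max=3 at (2,2)
Step 4: ant0:(4,0)->E->(4,1) | ant1:(2,3)->W->(2,2) | ant2:(2,2)->E->(2,3)
  grid max=4 at (2,2)
Final grid:
  0 0 0 0
  0 0 0 0
  0 0 4 4
  0 0 0 0
  2 2 0 0
Max pheromone 4 at (2,2)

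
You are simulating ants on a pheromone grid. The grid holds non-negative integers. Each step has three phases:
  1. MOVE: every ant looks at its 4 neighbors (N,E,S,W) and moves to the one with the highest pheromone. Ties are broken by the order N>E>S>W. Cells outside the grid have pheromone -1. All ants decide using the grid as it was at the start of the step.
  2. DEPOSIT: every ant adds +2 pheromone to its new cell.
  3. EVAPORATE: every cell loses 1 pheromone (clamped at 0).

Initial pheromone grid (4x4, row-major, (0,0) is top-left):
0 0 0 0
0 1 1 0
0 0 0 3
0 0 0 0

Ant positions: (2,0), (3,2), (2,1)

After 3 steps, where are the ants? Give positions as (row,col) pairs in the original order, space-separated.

Step 1: ant0:(2,0)->N->(1,0) | ant1:(3,2)->N->(2,2) | ant2:(2,1)->N->(1,1)
  grid max=2 at (1,1)
Step 2: ant0:(1,0)->E->(1,1) | ant1:(2,2)->E->(2,3) | ant2:(1,1)->W->(1,0)
  grid max=3 at (1,1)
Step 3: ant0:(1,1)->W->(1,0) | ant1:(2,3)->N->(1,3) | ant2:(1,0)->E->(1,1)
  grid max=4 at (1,1)

(1,0) (1,3) (1,1)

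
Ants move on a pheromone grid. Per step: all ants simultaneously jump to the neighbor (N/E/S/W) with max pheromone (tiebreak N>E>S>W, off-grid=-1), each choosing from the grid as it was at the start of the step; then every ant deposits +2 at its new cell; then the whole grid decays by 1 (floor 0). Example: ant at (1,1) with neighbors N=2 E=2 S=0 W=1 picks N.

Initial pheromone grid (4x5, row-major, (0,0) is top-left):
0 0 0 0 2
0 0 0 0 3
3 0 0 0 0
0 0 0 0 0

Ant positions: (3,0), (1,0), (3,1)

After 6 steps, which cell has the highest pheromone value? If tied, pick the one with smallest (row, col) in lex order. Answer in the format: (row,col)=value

Answer: (2,0)=15

Derivation:
Step 1: ant0:(3,0)->N->(2,0) | ant1:(1,0)->S->(2,0) | ant2:(3,1)->N->(2,1)
  grid max=6 at (2,0)
Step 2: ant0:(2,0)->E->(2,1) | ant1:(2,0)->E->(2,1) | ant2:(2,1)->W->(2,0)
  grid max=7 at (2,0)
Step 3: ant0:(2,1)->W->(2,0) | ant1:(2,1)->W->(2,0) | ant2:(2,0)->E->(2,1)
  grid max=10 at (2,0)
Step 4: ant0:(2,0)->E->(2,1) | ant1:(2,0)->E->(2,1) | ant2:(2,1)->W->(2,0)
  grid max=11 at (2,0)
Step 5: ant0:(2,1)->W->(2,0) | ant1:(2,1)->W->(2,0) | ant2:(2,0)->E->(2,1)
  grid max=14 at (2,0)
Step 6: ant0:(2,0)->E->(2,1) | ant1:(2,0)->E->(2,1) | ant2:(2,1)->W->(2,0)
  grid max=15 at (2,0)
Final grid:
  0 0 0 0 0
  0 0 0 0 0
  15 12 0 0 0
  0 0 0 0 0
Max pheromone 15 at (2,0)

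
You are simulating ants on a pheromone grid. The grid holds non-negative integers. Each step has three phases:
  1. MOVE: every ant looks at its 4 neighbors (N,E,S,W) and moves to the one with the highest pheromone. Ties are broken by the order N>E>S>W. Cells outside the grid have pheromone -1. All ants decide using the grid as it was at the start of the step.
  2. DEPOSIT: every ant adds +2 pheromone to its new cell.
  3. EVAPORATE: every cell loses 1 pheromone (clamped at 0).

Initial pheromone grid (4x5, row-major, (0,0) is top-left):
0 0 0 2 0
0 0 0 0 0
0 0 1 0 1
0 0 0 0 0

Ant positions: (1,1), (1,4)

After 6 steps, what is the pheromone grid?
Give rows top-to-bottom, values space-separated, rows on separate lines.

After step 1: ants at (0,1),(2,4)
  0 1 0 1 0
  0 0 0 0 0
  0 0 0 0 2
  0 0 0 0 0
After step 2: ants at (0,2),(1,4)
  0 0 1 0 0
  0 0 0 0 1
  0 0 0 0 1
  0 0 0 0 0
After step 3: ants at (0,3),(2,4)
  0 0 0 1 0
  0 0 0 0 0
  0 0 0 0 2
  0 0 0 0 0
After step 4: ants at (0,4),(1,4)
  0 0 0 0 1
  0 0 0 0 1
  0 0 0 0 1
  0 0 0 0 0
After step 5: ants at (1,4),(0,4)
  0 0 0 0 2
  0 0 0 0 2
  0 0 0 0 0
  0 0 0 0 0
After step 6: ants at (0,4),(1,4)
  0 0 0 0 3
  0 0 0 0 3
  0 0 0 0 0
  0 0 0 0 0

0 0 0 0 3
0 0 0 0 3
0 0 0 0 0
0 0 0 0 0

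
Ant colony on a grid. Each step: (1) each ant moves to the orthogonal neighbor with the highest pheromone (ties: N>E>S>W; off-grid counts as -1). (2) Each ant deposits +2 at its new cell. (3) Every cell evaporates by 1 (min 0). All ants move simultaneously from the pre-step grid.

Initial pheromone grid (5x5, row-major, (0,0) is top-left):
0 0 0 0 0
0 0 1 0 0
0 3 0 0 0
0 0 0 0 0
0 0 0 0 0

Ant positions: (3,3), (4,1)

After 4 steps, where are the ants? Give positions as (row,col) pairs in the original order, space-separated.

Step 1: ant0:(3,3)->N->(2,3) | ant1:(4,1)->N->(3,1)
  grid max=2 at (2,1)
Step 2: ant0:(2,3)->N->(1,3) | ant1:(3,1)->N->(2,1)
  grid max=3 at (2,1)
Step 3: ant0:(1,3)->N->(0,3) | ant1:(2,1)->N->(1,1)
  grid max=2 at (2,1)
Step 4: ant0:(0,3)->E->(0,4) | ant1:(1,1)->S->(2,1)
  grid max=3 at (2,1)

(0,4) (2,1)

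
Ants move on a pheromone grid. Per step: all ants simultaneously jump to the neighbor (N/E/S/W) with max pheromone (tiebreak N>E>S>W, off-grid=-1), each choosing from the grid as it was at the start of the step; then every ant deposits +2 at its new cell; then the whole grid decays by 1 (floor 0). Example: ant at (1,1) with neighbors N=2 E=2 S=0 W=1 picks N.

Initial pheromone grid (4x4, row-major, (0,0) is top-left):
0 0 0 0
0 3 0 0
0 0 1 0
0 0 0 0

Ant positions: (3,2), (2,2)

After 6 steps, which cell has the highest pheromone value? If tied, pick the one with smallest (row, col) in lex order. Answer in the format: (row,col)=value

Answer: (2,2)=7

Derivation:
Step 1: ant0:(3,2)->N->(2,2) | ant1:(2,2)->N->(1,2)
  grid max=2 at (1,1)
Step 2: ant0:(2,2)->N->(1,2) | ant1:(1,2)->S->(2,2)
  grid max=3 at (2,2)
Step 3: ant0:(1,2)->S->(2,2) | ant1:(2,2)->N->(1,2)
  grid max=4 at (2,2)
Step 4: ant0:(2,2)->N->(1,2) | ant1:(1,2)->S->(2,2)
  grid max=5 at (2,2)
Step 5: ant0:(1,2)->S->(2,2) | ant1:(2,2)->N->(1,2)
  grid max=6 at (2,2)
Step 6: ant0:(2,2)->N->(1,2) | ant1:(1,2)->S->(2,2)
  grid max=7 at (2,2)
Final grid:
  0 0 0 0
  0 0 6 0
  0 0 7 0
  0 0 0 0
Max pheromone 7 at (2,2)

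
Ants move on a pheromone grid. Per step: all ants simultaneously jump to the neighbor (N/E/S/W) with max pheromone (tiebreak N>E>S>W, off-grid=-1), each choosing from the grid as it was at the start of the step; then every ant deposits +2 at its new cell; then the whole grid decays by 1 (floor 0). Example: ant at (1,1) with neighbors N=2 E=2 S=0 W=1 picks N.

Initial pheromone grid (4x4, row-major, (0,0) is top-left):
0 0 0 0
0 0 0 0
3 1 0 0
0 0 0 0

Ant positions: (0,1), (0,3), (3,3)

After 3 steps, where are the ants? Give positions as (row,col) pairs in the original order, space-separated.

Step 1: ant0:(0,1)->E->(0,2) | ant1:(0,3)->S->(1,3) | ant2:(3,3)->N->(2,3)
  grid max=2 at (2,0)
Step 2: ant0:(0,2)->E->(0,3) | ant1:(1,3)->S->(2,3) | ant2:(2,3)->N->(1,3)
  grid max=2 at (1,3)
Step 3: ant0:(0,3)->S->(1,3) | ant1:(2,3)->N->(1,3) | ant2:(1,3)->S->(2,3)
  grid max=5 at (1,3)

(1,3) (1,3) (2,3)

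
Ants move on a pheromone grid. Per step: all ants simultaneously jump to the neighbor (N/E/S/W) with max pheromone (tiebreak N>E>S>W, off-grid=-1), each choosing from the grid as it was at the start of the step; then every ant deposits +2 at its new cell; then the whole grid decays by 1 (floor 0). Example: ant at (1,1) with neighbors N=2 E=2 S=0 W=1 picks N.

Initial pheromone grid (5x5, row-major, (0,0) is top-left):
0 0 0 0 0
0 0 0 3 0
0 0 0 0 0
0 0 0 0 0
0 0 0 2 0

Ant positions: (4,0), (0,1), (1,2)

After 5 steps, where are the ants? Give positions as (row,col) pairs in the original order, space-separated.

Step 1: ant0:(4,0)->N->(3,0) | ant1:(0,1)->E->(0,2) | ant2:(1,2)->E->(1,3)
  grid max=4 at (1,3)
Step 2: ant0:(3,0)->N->(2,0) | ant1:(0,2)->E->(0,3) | ant2:(1,3)->N->(0,3)
  grid max=3 at (0,3)
Step 3: ant0:(2,0)->N->(1,0) | ant1:(0,3)->S->(1,3) | ant2:(0,3)->S->(1,3)
  grid max=6 at (1,3)
Step 4: ant0:(1,0)->N->(0,0) | ant1:(1,3)->N->(0,3) | ant2:(1,3)->N->(0,3)
  grid max=5 at (0,3)
Step 5: ant0:(0,0)->E->(0,1) | ant1:(0,3)->S->(1,3) | ant2:(0,3)->S->(1,3)
  grid max=8 at (1,3)

(0,1) (1,3) (1,3)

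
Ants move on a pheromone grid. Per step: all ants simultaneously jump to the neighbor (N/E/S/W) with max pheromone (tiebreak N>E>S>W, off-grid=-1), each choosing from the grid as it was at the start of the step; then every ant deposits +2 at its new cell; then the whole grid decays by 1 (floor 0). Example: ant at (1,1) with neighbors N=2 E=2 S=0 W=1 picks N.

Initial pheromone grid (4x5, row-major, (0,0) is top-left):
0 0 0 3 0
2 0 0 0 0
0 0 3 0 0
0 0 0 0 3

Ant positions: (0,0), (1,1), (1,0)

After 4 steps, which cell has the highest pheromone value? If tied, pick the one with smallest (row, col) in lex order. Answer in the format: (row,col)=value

Step 1: ant0:(0,0)->S->(1,0) | ant1:(1,1)->W->(1,0) | ant2:(1,0)->N->(0,0)
  grid max=5 at (1,0)
Step 2: ant0:(1,0)->N->(0,0) | ant1:(1,0)->N->(0,0) | ant2:(0,0)->S->(1,0)
  grid max=6 at (1,0)
Step 3: ant0:(0,0)->S->(1,0) | ant1:(0,0)->S->(1,0) | ant2:(1,0)->N->(0,0)
  grid max=9 at (1,0)
Step 4: ant0:(1,0)->N->(0,0) | ant1:(1,0)->N->(0,0) | ant2:(0,0)->S->(1,0)
  grid max=10 at (1,0)
Final grid:
  8 0 0 0 0
  10 0 0 0 0
  0 0 0 0 0
  0 0 0 0 0
Max pheromone 10 at (1,0)

Answer: (1,0)=10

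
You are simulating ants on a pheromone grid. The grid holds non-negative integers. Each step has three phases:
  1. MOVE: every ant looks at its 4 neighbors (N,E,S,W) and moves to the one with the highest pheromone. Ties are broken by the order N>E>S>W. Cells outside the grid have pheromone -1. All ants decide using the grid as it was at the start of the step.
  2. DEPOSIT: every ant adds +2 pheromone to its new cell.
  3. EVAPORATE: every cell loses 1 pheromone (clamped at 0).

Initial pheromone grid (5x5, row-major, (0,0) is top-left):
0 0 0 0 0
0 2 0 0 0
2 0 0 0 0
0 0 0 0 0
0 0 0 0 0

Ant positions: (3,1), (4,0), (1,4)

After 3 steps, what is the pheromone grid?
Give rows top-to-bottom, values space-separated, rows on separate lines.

After step 1: ants at (2,1),(3,0),(0,4)
  0 0 0 0 1
  0 1 0 0 0
  1 1 0 0 0
  1 0 0 0 0
  0 0 0 0 0
After step 2: ants at (1,1),(2,0),(1,4)
  0 0 0 0 0
  0 2 0 0 1
  2 0 0 0 0
  0 0 0 0 0
  0 0 0 0 0
After step 3: ants at (0,1),(1,0),(0,4)
  0 1 0 0 1
  1 1 0 0 0
  1 0 0 0 0
  0 0 0 0 0
  0 0 0 0 0

0 1 0 0 1
1 1 0 0 0
1 0 0 0 0
0 0 0 0 0
0 0 0 0 0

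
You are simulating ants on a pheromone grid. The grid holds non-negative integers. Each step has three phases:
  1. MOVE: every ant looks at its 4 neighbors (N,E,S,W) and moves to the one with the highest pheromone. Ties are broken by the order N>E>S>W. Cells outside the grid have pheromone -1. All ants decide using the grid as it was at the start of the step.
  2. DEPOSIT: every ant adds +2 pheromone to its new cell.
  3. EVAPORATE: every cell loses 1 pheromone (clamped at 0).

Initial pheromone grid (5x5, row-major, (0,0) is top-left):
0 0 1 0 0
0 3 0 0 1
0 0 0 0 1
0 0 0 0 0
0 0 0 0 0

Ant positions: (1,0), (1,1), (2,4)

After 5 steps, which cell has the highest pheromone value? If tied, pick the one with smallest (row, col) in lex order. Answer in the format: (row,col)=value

Answer: (1,1)=8

Derivation:
Step 1: ant0:(1,0)->E->(1,1) | ant1:(1,1)->N->(0,1) | ant2:(2,4)->N->(1,4)
  grid max=4 at (1,1)
Step 2: ant0:(1,1)->N->(0,1) | ant1:(0,1)->S->(1,1) | ant2:(1,4)->N->(0,4)
  grid max=5 at (1,1)
Step 3: ant0:(0,1)->S->(1,1) | ant1:(1,1)->N->(0,1) | ant2:(0,4)->S->(1,4)
  grid max=6 at (1,1)
Step 4: ant0:(1,1)->N->(0,1) | ant1:(0,1)->S->(1,1) | ant2:(1,4)->N->(0,4)
  grid max=7 at (1,1)
Step 5: ant0:(0,1)->S->(1,1) | ant1:(1,1)->N->(0,1) | ant2:(0,4)->S->(1,4)
  grid max=8 at (1,1)
Final grid:
  0 5 0 0 0
  0 8 0 0 2
  0 0 0 0 0
  0 0 0 0 0
  0 0 0 0 0
Max pheromone 8 at (1,1)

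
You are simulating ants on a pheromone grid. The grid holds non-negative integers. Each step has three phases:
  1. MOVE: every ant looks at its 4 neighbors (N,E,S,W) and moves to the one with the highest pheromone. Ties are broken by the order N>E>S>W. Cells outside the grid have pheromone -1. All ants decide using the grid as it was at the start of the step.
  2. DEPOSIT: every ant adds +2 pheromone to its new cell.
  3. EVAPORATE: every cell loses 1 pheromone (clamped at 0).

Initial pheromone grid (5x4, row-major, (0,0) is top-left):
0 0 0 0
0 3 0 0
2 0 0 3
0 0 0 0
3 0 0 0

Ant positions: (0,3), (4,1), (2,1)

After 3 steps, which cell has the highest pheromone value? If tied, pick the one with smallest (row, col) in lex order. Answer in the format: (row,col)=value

Step 1: ant0:(0,3)->S->(1,3) | ant1:(4,1)->W->(4,0) | ant2:(2,1)->N->(1,1)
  grid max=4 at (1,1)
Step 2: ant0:(1,3)->S->(2,3) | ant1:(4,0)->N->(3,0) | ant2:(1,1)->N->(0,1)
  grid max=3 at (1,1)
Step 3: ant0:(2,3)->N->(1,3) | ant1:(3,0)->S->(4,0) | ant2:(0,1)->S->(1,1)
  grid max=4 at (1,1)
Final grid:
  0 0 0 0
  0 4 0 1
  0 0 0 2
  0 0 0 0
  4 0 0 0
Max pheromone 4 at (1,1)

Answer: (1,1)=4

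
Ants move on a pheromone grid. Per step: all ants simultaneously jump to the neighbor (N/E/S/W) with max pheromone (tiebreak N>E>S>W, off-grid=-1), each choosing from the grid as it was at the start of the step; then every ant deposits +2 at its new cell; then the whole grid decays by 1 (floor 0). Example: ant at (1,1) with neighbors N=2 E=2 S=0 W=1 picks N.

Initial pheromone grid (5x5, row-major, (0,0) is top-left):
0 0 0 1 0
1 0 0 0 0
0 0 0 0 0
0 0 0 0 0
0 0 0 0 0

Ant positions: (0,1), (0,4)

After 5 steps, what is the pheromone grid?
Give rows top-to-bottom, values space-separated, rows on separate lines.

After step 1: ants at (0,2),(0,3)
  0 0 1 2 0
  0 0 0 0 0
  0 0 0 0 0
  0 0 0 0 0
  0 0 0 0 0
After step 2: ants at (0,3),(0,2)
  0 0 2 3 0
  0 0 0 0 0
  0 0 0 0 0
  0 0 0 0 0
  0 0 0 0 0
After step 3: ants at (0,2),(0,3)
  0 0 3 4 0
  0 0 0 0 0
  0 0 0 0 0
  0 0 0 0 0
  0 0 0 0 0
After step 4: ants at (0,3),(0,2)
  0 0 4 5 0
  0 0 0 0 0
  0 0 0 0 0
  0 0 0 0 0
  0 0 0 0 0
After step 5: ants at (0,2),(0,3)
  0 0 5 6 0
  0 0 0 0 0
  0 0 0 0 0
  0 0 0 0 0
  0 0 0 0 0

0 0 5 6 0
0 0 0 0 0
0 0 0 0 0
0 0 0 0 0
0 0 0 0 0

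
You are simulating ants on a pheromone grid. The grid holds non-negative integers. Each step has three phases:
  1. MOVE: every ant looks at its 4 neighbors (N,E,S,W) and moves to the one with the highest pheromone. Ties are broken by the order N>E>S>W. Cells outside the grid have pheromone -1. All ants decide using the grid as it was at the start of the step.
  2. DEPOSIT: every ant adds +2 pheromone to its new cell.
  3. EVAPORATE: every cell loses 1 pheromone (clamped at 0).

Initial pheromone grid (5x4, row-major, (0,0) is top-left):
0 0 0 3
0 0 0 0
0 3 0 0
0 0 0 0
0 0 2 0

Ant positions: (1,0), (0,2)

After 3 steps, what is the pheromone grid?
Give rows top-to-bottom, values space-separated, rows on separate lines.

After step 1: ants at (0,0),(0,3)
  1 0 0 4
  0 0 0 0
  0 2 0 0
  0 0 0 0
  0 0 1 0
After step 2: ants at (0,1),(1,3)
  0 1 0 3
  0 0 0 1
  0 1 0 0
  0 0 0 0
  0 0 0 0
After step 3: ants at (0,2),(0,3)
  0 0 1 4
  0 0 0 0
  0 0 0 0
  0 0 0 0
  0 0 0 0

0 0 1 4
0 0 0 0
0 0 0 0
0 0 0 0
0 0 0 0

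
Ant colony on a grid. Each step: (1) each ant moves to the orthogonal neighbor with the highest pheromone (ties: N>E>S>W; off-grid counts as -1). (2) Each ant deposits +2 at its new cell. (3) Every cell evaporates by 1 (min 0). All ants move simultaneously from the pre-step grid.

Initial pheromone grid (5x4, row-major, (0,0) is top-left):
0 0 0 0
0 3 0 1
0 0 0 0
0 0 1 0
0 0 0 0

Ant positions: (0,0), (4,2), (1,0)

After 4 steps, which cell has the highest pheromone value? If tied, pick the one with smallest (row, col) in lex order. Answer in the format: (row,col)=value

Answer: (1,1)=7

Derivation:
Step 1: ant0:(0,0)->E->(0,1) | ant1:(4,2)->N->(3,2) | ant2:(1,0)->E->(1,1)
  grid max=4 at (1,1)
Step 2: ant0:(0,1)->S->(1,1) | ant1:(3,2)->N->(2,2) | ant2:(1,1)->N->(0,1)
  grid max=5 at (1,1)
Step 3: ant0:(1,1)->N->(0,1) | ant1:(2,2)->S->(3,2) | ant2:(0,1)->S->(1,1)
  grid max=6 at (1,1)
Step 4: ant0:(0,1)->S->(1,1) | ant1:(3,2)->N->(2,2) | ant2:(1,1)->N->(0,1)
  grid max=7 at (1,1)
Final grid:
  0 4 0 0
  0 7 0 0
  0 0 1 0
  0 0 1 0
  0 0 0 0
Max pheromone 7 at (1,1)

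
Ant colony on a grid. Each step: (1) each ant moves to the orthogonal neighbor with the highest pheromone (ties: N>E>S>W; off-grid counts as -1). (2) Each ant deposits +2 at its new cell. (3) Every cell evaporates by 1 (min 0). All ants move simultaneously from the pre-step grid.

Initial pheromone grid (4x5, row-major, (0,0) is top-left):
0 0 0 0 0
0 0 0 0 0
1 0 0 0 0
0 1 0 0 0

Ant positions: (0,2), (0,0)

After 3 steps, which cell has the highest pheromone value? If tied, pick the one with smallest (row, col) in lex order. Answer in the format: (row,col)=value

Answer: (0,3)=1

Derivation:
Step 1: ant0:(0,2)->E->(0,3) | ant1:(0,0)->E->(0,1)
  grid max=1 at (0,1)
Step 2: ant0:(0,3)->E->(0,4) | ant1:(0,1)->E->(0,2)
  grid max=1 at (0,2)
Step 3: ant0:(0,4)->S->(1,4) | ant1:(0,2)->E->(0,3)
  grid max=1 at (0,3)
Final grid:
  0 0 0 1 0
  0 0 0 0 1
  0 0 0 0 0
  0 0 0 0 0
Max pheromone 1 at (0,3)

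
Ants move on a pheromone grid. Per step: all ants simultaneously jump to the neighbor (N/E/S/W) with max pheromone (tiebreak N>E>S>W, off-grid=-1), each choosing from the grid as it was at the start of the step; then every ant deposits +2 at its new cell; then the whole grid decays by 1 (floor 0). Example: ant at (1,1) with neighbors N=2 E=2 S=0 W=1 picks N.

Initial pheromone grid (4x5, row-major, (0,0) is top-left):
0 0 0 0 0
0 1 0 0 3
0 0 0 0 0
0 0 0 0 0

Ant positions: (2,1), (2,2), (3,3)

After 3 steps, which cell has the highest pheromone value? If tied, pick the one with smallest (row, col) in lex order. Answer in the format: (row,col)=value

Step 1: ant0:(2,1)->N->(1,1) | ant1:(2,2)->N->(1,2) | ant2:(3,3)->N->(2,3)
  grid max=2 at (1,1)
Step 2: ant0:(1,1)->E->(1,2) | ant1:(1,2)->W->(1,1) | ant2:(2,3)->N->(1,3)
  grid max=3 at (1,1)
Step 3: ant0:(1,2)->W->(1,1) | ant1:(1,1)->E->(1,2) | ant2:(1,3)->W->(1,2)
  grid max=5 at (1,2)
Final grid:
  0 0 0 0 0
  0 4 5 0 0
  0 0 0 0 0
  0 0 0 0 0
Max pheromone 5 at (1,2)

Answer: (1,2)=5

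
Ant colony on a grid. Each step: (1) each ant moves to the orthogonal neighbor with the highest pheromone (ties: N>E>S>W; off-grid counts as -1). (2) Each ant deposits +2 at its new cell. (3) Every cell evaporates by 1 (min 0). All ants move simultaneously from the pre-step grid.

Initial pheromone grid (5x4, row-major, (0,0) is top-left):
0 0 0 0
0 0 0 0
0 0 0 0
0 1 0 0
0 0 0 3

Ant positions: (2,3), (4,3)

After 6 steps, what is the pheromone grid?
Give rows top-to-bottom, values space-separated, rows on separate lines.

After step 1: ants at (1,3),(3,3)
  0 0 0 0
  0 0 0 1
  0 0 0 0
  0 0 0 1
  0 0 0 2
After step 2: ants at (0,3),(4,3)
  0 0 0 1
  0 0 0 0
  0 0 0 0
  0 0 0 0
  0 0 0 3
After step 3: ants at (1,3),(3,3)
  0 0 0 0
  0 0 0 1
  0 0 0 0
  0 0 0 1
  0 0 0 2
After step 4: ants at (0,3),(4,3)
  0 0 0 1
  0 0 0 0
  0 0 0 0
  0 0 0 0
  0 0 0 3
After step 5: ants at (1,3),(3,3)
  0 0 0 0
  0 0 0 1
  0 0 0 0
  0 0 0 1
  0 0 0 2
After step 6: ants at (0,3),(4,3)
  0 0 0 1
  0 0 0 0
  0 0 0 0
  0 0 0 0
  0 0 0 3

0 0 0 1
0 0 0 0
0 0 0 0
0 0 0 0
0 0 0 3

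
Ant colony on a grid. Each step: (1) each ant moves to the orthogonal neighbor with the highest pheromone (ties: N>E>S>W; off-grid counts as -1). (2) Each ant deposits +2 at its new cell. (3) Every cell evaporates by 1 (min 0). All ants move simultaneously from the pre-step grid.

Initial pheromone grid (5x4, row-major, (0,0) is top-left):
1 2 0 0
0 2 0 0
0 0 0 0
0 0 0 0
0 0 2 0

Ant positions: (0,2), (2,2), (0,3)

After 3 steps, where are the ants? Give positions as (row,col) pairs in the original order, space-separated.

Step 1: ant0:(0,2)->W->(0,1) | ant1:(2,2)->N->(1,2) | ant2:(0,3)->S->(1,3)
  grid max=3 at (0,1)
Step 2: ant0:(0,1)->S->(1,1) | ant1:(1,2)->E->(1,3) | ant2:(1,3)->W->(1,2)
  grid max=2 at (0,1)
Step 3: ant0:(1,1)->N->(0,1) | ant1:(1,3)->W->(1,2) | ant2:(1,2)->E->(1,3)
  grid max=3 at (0,1)

(0,1) (1,2) (1,3)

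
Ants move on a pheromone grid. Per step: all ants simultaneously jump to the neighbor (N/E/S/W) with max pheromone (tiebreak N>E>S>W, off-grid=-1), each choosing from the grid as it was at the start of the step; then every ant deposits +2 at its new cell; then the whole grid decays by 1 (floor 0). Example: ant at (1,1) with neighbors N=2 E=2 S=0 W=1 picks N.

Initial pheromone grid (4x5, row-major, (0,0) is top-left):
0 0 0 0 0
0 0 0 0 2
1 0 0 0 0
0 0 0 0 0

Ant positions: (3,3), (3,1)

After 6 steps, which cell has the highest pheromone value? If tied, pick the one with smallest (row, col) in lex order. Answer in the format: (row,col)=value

Answer: (0,4)=3

Derivation:
Step 1: ant0:(3,3)->N->(2,3) | ant1:(3,1)->N->(2,1)
  grid max=1 at (1,4)
Step 2: ant0:(2,3)->N->(1,3) | ant1:(2,1)->N->(1,1)
  grid max=1 at (1,1)
Step 3: ant0:(1,3)->N->(0,3) | ant1:(1,1)->N->(0,1)
  grid max=1 at (0,1)
Step 4: ant0:(0,3)->E->(0,4) | ant1:(0,1)->E->(0,2)
  grid max=1 at (0,2)
Step 5: ant0:(0,4)->S->(1,4) | ant1:(0,2)->E->(0,3)
  grid max=1 at (0,3)
Step 6: ant0:(1,4)->N->(0,4) | ant1:(0,3)->E->(0,4)
  grid max=3 at (0,4)
Final grid:
  0 0 0 0 3
  0 0 0 0 0
  0 0 0 0 0
  0 0 0 0 0
Max pheromone 3 at (0,4)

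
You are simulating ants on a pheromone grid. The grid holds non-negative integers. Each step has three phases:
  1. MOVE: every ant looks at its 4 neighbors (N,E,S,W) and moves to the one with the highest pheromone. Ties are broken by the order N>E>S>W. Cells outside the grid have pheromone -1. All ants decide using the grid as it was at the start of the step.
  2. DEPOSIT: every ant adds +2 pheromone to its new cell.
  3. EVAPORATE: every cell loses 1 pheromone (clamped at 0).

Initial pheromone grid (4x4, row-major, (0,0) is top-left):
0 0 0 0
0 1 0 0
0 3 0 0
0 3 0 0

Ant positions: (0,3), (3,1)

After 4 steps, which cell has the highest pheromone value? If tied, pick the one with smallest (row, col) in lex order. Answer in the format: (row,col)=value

Step 1: ant0:(0,3)->S->(1,3) | ant1:(3,1)->N->(2,1)
  grid max=4 at (2,1)
Step 2: ant0:(1,3)->N->(0,3) | ant1:(2,1)->S->(3,1)
  grid max=3 at (2,1)
Step 3: ant0:(0,3)->S->(1,3) | ant1:(3,1)->N->(2,1)
  grid max=4 at (2,1)
Step 4: ant0:(1,3)->N->(0,3) | ant1:(2,1)->S->(3,1)
  grid max=3 at (2,1)
Final grid:
  0 0 0 1
  0 0 0 0
  0 3 0 0
  0 3 0 0
Max pheromone 3 at (2,1)

Answer: (2,1)=3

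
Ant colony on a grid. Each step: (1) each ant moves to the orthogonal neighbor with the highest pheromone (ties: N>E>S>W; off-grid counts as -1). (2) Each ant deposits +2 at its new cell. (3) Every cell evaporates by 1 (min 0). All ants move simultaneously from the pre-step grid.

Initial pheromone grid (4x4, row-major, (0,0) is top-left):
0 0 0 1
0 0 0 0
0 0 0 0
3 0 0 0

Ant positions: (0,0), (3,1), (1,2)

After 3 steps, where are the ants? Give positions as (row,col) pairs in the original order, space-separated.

Step 1: ant0:(0,0)->E->(0,1) | ant1:(3,1)->W->(3,0) | ant2:(1,2)->N->(0,2)
  grid max=4 at (3,0)
Step 2: ant0:(0,1)->E->(0,2) | ant1:(3,0)->N->(2,0) | ant2:(0,2)->W->(0,1)
  grid max=3 at (3,0)
Step 3: ant0:(0,2)->W->(0,1) | ant1:(2,0)->S->(3,0) | ant2:(0,1)->E->(0,2)
  grid max=4 at (3,0)

(0,1) (3,0) (0,2)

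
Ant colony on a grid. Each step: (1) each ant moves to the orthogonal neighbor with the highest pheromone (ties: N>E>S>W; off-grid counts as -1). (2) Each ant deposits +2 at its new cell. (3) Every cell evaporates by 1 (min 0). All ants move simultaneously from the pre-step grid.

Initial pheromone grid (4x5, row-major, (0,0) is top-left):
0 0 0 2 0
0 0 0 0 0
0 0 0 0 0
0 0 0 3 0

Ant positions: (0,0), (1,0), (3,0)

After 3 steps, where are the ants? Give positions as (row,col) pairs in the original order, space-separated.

Step 1: ant0:(0,0)->E->(0,1) | ant1:(1,0)->N->(0,0) | ant2:(3,0)->N->(2,0)
  grid max=2 at (3,3)
Step 2: ant0:(0,1)->W->(0,0) | ant1:(0,0)->E->(0,1) | ant2:(2,0)->N->(1,0)
  grid max=2 at (0,0)
Step 3: ant0:(0,0)->E->(0,1) | ant1:(0,1)->W->(0,0) | ant2:(1,0)->N->(0,0)
  grid max=5 at (0,0)

(0,1) (0,0) (0,0)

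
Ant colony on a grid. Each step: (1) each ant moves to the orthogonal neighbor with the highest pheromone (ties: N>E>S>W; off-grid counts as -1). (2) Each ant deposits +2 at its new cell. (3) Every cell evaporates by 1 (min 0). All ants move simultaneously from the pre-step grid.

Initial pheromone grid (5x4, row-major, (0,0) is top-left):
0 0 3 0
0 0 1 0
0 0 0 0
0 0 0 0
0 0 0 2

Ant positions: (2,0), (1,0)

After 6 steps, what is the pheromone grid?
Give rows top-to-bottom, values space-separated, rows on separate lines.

After step 1: ants at (1,0),(0,0)
  1 0 2 0
  1 0 0 0
  0 0 0 0
  0 0 0 0
  0 0 0 1
After step 2: ants at (0,0),(1,0)
  2 0 1 0
  2 0 0 0
  0 0 0 0
  0 0 0 0
  0 0 0 0
After step 3: ants at (1,0),(0,0)
  3 0 0 0
  3 0 0 0
  0 0 0 0
  0 0 0 0
  0 0 0 0
After step 4: ants at (0,0),(1,0)
  4 0 0 0
  4 0 0 0
  0 0 0 0
  0 0 0 0
  0 0 0 0
After step 5: ants at (1,0),(0,0)
  5 0 0 0
  5 0 0 0
  0 0 0 0
  0 0 0 0
  0 0 0 0
After step 6: ants at (0,0),(1,0)
  6 0 0 0
  6 0 0 0
  0 0 0 0
  0 0 0 0
  0 0 0 0

6 0 0 0
6 0 0 0
0 0 0 0
0 0 0 0
0 0 0 0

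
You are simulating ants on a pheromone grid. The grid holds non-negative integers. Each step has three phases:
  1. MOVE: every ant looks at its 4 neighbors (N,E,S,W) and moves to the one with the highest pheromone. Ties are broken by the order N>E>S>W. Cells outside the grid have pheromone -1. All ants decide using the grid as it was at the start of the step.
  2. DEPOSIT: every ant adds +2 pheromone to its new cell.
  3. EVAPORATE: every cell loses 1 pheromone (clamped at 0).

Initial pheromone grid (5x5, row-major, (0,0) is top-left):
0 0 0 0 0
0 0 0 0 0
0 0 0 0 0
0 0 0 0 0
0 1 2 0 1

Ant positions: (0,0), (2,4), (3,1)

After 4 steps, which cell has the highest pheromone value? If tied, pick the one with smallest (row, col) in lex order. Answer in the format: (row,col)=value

Answer: (0,4)=3

Derivation:
Step 1: ant0:(0,0)->E->(0,1) | ant1:(2,4)->N->(1,4) | ant2:(3,1)->S->(4,1)
  grid max=2 at (4,1)
Step 2: ant0:(0,1)->E->(0,2) | ant1:(1,4)->N->(0,4) | ant2:(4,1)->E->(4,2)
  grid max=2 at (4,2)
Step 3: ant0:(0,2)->E->(0,3) | ant1:(0,4)->S->(1,4) | ant2:(4,2)->W->(4,1)
  grid max=2 at (4,1)
Step 4: ant0:(0,3)->E->(0,4) | ant1:(1,4)->N->(0,4) | ant2:(4,1)->E->(4,2)
  grid max=3 at (0,4)
Final grid:
  0 0 0 0 3
  0 0 0 0 0
  0 0 0 0 0
  0 0 0 0 0
  0 1 2 0 0
Max pheromone 3 at (0,4)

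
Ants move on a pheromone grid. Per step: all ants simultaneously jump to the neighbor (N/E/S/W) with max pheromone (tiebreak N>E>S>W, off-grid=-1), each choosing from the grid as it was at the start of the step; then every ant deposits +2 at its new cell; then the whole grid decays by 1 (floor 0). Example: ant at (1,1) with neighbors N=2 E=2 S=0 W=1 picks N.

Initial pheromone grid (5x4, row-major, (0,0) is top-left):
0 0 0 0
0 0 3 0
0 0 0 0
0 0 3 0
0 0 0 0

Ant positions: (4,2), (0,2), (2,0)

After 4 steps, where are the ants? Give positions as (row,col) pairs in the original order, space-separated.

Step 1: ant0:(4,2)->N->(3,2) | ant1:(0,2)->S->(1,2) | ant2:(2,0)->N->(1,0)
  grid max=4 at (1,2)
Step 2: ant0:(3,2)->N->(2,2) | ant1:(1,2)->N->(0,2) | ant2:(1,0)->N->(0,0)
  grid max=3 at (1,2)
Step 3: ant0:(2,2)->N->(1,2) | ant1:(0,2)->S->(1,2) | ant2:(0,0)->E->(0,1)
  grid max=6 at (1,2)
Step 4: ant0:(1,2)->N->(0,2) | ant1:(1,2)->N->(0,2) | ant2:(0,1)->E->(0,2)
  grid max=5 at (0,2)

(0,2) (0,2) (0,2)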